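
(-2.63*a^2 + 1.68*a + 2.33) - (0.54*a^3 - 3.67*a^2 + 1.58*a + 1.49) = -0.54*a^3 + 1.04*a^2 + 0.0999999999999999*a + 0.84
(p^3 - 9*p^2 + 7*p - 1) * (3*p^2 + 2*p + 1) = 3*p^5 - 25*p^4 + 4*p^3 + 2*p^2 + 5*p - 1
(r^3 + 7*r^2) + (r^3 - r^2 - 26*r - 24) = 2*r^3 + 6*r^2 - 26*r - 24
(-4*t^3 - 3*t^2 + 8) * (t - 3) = -4*t^4 + 9*t^3 + 9*t^2 + 8*t - 24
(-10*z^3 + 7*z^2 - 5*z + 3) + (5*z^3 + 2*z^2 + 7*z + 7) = -5*z^3 + 9*z^2 + 2*z + 10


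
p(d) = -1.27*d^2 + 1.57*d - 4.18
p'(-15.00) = 39.67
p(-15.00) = -313.48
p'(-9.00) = 24.43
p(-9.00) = -121.18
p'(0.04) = 1.47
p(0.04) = -4.12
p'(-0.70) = 3.35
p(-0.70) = -5.90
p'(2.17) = -3.94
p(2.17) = -6.75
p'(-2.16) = 7.06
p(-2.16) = -13.50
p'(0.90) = -0.72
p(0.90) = -3.80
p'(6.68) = -15.40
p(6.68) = -50.36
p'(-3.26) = 9.85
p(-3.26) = -22.80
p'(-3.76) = 11.12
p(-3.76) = -28.04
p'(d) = 1.57 - 2.54*d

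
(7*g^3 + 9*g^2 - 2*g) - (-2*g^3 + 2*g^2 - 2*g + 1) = 9*g^3 + 7*g^2 - 1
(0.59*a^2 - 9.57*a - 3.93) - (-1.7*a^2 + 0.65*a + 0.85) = 2.29*a^2 - 10.22*a - 4.78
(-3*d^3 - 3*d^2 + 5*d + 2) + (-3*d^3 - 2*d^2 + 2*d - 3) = -6*d^3 - 5*d^2 + 7*d - 1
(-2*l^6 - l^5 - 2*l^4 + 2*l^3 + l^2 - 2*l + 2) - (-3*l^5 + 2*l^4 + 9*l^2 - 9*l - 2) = -2*l^6 + 2*l^5 - 4*l^4 + 2*l^3 - 8*l^2 + 7*l + 4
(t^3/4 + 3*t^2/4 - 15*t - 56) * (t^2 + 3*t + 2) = t^5/4 + 3*t^4/2 - 49*t^3/4 - 199*t^2/2 - 198*t - 112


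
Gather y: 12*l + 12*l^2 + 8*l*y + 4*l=12*l^2 + 8*l*y + 16*l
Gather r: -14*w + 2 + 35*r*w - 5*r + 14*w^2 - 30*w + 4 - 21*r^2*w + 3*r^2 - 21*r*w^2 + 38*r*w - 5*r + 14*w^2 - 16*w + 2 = r^2*(3 - 21*w) + r*(-21*w^2 + 73*w - 10) + 28*w^2 - 60*w + 8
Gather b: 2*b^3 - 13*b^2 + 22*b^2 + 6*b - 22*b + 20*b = 2*b^3 + 9*b^2 + 4*b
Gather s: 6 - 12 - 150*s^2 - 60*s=-150*s^2 - 60*s - 6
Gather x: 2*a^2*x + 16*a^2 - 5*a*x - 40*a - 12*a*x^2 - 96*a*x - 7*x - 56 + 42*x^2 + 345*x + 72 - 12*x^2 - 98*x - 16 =16*a^2 - 40*a + x^2*(30 - 12*a) + x*(2*a^2 - 101*a + 240)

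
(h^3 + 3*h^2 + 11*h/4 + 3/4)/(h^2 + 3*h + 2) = (h^2 + 2*h + 3/4)/(h + 2)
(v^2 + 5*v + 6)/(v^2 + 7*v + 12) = (v + 2)/(v + 4)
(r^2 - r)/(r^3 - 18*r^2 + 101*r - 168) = r*(r - 1)/(r^3 - 18*r^2 + 101*r - 168)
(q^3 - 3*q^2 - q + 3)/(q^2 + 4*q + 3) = (q^2 - 4*q + 3)/(q + 3)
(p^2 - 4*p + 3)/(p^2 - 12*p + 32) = (p^2 - 4*p + 3)/(p^2 - 12*p + 32)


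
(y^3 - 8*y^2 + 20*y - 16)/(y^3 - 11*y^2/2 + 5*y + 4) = 2*(y - 2)/(2*y + 1)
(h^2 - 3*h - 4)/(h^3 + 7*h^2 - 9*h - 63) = (h^2 - 3*h - 4)/(h^3 + 7*h^2 - 9*h - 63)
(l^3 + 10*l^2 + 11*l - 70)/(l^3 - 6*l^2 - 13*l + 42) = (l^2 + 12*l + 35)/(l^2 - 4*l - 21)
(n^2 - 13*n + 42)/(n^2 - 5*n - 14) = (n - 6)/(n + 2)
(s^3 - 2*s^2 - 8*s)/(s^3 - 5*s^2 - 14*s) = (s - 4)/(s - 7)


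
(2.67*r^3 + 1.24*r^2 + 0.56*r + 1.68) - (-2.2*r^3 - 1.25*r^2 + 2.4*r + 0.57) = 4.87*r^3 + 2.49*r^2 - 1.84*r + 1.11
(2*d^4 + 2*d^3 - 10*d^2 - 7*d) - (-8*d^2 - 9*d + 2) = 2*d^4 + 2*d^3 - 2*d^2 + 2*d - 2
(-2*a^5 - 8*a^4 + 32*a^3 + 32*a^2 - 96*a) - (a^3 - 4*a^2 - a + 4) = -2*a^5 - 8*a^4 + 31*a^3 + 36*a^2 - 95*a - 4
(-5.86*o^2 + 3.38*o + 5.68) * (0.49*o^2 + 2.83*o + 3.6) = -2.8714*o^4 - 14.9276*o^3 - 8.7474*o^2 + 28.2424*o + 20.448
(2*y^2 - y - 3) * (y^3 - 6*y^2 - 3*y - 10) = 2*y^5 - 13*y^4 - 3*y^3 + y^2 + 19*y + 30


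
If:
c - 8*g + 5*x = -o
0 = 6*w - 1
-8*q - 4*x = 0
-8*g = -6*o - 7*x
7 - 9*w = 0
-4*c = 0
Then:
No Solution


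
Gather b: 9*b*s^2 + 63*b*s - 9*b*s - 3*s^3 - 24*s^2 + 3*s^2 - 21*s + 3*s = b*(9*s^2 + 54*s) - 3*s^3 - 21*s^2 - 18*s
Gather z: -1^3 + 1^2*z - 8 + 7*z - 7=8*z - 16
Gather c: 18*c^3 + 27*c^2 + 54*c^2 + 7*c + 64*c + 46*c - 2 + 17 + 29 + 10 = 18*c^3 + 81*c^2 + 117*c + 54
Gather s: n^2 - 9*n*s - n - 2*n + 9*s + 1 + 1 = n^2 - 3*n + s*(9 - 9*n) + 2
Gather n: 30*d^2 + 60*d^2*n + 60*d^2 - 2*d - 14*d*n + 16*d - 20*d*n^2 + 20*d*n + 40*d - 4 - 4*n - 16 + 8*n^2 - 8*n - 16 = 90*d^2 + 54*d + n^2*(8 - 20*d) + n*(60*d^2 + 6*d - 12) - 36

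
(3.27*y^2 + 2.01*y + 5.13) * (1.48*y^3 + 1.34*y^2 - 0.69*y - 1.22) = 4.8396*y^5 + 7.3566*y^4 + 8.0295*y^3 + 1.4979*y^2 - 5.9919*y - 6.2586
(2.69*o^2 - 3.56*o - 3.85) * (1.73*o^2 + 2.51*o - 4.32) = 4.6537*o^4 + 0.593099999999999*o^3 - 27.2169*o^2 + 5.7157*o + 16.632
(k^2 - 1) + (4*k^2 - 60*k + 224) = 5*k^2 - 60*k + 223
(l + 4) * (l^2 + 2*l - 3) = l^3 + 6*l^2 + 5*l - 12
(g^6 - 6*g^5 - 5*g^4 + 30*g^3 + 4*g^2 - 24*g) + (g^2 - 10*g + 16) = g^6 - 6*g^5 - 5*g^4 + 30*g^3 + 5*g^2 - 34*g + 16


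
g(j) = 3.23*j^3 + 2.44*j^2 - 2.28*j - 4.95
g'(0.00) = -2.28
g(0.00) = -4.95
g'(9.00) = 826.53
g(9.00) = 2526.84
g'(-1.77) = 19.44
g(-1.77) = -11.18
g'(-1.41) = 10.10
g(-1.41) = -5.94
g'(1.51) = 27.18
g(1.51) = 8.29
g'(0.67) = 5.34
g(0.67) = -4.41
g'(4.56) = 221.46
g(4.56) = 341.65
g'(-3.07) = 74.07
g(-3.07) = -68.41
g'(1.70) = 34.02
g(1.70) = 14.09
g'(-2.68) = 54.24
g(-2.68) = -43.49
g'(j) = 9.69*j^2 + 4.88*j - 2.28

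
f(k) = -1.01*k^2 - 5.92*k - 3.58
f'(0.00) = -5.92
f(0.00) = -3.58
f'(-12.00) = 18.32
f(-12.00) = -77.98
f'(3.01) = -12.00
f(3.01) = -30.55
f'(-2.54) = -0.79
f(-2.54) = 4.94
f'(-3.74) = 1.63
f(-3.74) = 4.43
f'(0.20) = -6.32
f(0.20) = -4.80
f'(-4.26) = 2.69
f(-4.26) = 3.31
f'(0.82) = -7.58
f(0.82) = -9.11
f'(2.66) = -11.29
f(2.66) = -26.47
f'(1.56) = -9.07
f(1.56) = -15.27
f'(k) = -2.02*k - 5.92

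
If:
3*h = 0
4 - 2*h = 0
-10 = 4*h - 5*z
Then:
No Solution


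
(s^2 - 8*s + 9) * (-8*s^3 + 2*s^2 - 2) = -8*s^5 + 66*s^4 - 88*s^3 + 16*s^2 + 16*s - 18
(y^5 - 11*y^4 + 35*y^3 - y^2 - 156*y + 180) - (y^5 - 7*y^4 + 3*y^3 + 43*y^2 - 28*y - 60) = -4*y^4 + 32*y^3 - 44*y^2 - 128*y + 240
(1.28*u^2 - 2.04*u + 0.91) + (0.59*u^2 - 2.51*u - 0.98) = 1.87*u^2 - 4.55*u - 0.07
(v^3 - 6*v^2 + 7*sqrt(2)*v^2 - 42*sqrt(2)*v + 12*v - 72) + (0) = v^3 - 6*v^2 + 7*sqrt(2)*v^2 - 42*sqrt(2)*v + 12*v - 72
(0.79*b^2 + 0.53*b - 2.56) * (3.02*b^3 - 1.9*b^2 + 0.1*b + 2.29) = 2.3858*b^5 + 0.0996000000000001*b^4 - 8.6592*b^3 + 6.7261*b^2 + 0.9577*b - 5.8624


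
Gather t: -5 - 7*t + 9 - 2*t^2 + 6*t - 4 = -2*t^2 - t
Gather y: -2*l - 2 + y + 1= -2*l + y - 1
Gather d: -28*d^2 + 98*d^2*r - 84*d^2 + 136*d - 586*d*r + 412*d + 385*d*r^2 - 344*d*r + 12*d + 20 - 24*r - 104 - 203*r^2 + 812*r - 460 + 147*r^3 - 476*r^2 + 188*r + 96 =d^2*(98*r - 112) + d*(385*r^2 - 930*r + 560) + 147*r^3 - 679*r^2 + 976*r - 448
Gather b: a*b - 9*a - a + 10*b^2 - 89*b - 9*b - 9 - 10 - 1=-10*a + 10*b^2 + b*(a - 98) - 20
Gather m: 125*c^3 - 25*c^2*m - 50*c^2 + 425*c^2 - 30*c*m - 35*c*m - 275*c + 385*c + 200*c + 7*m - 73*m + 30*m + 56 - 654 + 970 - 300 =125*c^3 + 375*c^2 + 310*c + m*(-25*c^2 - 65*c - 36) + 72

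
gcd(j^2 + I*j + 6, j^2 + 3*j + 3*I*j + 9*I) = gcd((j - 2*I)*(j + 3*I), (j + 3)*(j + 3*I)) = j + 3*I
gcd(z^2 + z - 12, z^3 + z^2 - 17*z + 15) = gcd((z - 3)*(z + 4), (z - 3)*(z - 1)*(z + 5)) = z - 3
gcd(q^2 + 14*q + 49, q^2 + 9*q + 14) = q + 7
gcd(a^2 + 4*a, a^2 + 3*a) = a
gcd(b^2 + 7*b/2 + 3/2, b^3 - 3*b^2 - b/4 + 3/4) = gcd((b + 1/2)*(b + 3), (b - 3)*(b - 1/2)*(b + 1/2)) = b + 1/2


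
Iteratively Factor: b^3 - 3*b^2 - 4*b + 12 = (b - 2)*(b^2 - b - 6) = (b - 3)*(b - 2)*(b + 2)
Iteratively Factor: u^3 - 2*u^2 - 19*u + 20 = (u - 1)*(u^2 - u - 20) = (u - 1)*(u + 4)*(u - 5)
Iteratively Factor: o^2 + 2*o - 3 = (o + 3)*(o - 1)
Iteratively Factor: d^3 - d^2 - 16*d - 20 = (d + 2)*(d^2 - 3*d - 10) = (d + 2)^2*(d - 5)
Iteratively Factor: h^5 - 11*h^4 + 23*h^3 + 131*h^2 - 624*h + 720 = (h - 4)*(h^4 - 7*h^3 - 5*h^2 + 111*h - 180) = (h - 4)*(h - 3)*(h^3 - 4*h^2 - 17*h + 60) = (h - 5)*(h - 4)*(h - 3)*(h^2 + h - 12) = (h - 5)*(h - 4)*(h - 3)*(h + 4)*(h - 3)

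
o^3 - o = o*(o - 1)*(o + 1)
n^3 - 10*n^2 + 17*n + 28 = (n - 7)*(n - 4)*(n + 1)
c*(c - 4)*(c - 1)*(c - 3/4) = c^4 - 23*c^3/4 + 31*c^2/4 - 3*c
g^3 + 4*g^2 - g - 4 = (g - 1)*(g + 1)*(g + 4)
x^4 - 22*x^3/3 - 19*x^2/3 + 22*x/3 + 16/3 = (x - 8)*(x - 1)*(x + 2/3)*(x + 1)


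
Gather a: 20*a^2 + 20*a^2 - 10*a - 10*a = 40*a^2 - 20*a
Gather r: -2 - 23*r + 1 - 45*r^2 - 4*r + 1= -45*r^2 - 27*r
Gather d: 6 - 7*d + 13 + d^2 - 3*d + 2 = d^2 - 10*d + 21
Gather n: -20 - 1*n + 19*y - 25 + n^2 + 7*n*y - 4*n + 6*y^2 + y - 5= n^2 + n*(7*y - 5) + 6*y^2 + 20*y - 50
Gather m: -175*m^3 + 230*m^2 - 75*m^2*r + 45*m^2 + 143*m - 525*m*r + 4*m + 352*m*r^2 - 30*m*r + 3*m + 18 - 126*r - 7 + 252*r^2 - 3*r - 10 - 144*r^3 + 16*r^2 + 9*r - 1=-175*m^3 + m^2*(275 - 75*r) + m*(352*r^2 - 555*r + 150) - 144*r^3 + 268*r^2 - 120*r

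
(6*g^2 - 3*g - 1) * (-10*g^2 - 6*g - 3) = -60*g^4 - 6*g^3 + 10*g^2 + 15*g + 3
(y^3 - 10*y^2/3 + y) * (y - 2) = y^4 - 16*y^3/3 + 23*y^2/3 - 2*y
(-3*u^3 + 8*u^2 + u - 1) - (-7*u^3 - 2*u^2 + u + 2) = 4*u^3 + 10*u^2 - 3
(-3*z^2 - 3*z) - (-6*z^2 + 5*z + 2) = 3*z^2 - 8*z - 2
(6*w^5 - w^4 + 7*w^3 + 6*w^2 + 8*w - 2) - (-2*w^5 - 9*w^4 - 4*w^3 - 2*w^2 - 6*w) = 8*w^5 + 8*w^4 + 11*w^3 + 8*w^2 + 14*w - 2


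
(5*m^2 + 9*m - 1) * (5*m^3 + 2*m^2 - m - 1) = 25*m^5 + 55*m^4 + 8*m^3 - 16*m^2 - 8*m + 1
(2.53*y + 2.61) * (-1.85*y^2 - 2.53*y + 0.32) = -4.6805*y^3 - 11.2294*y^2 - 5.7937*y + 0.8352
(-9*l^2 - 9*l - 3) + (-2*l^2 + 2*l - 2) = -11*l^2 - 7*l - 5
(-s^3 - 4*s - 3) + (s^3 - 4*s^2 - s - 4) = -4*s^2 - 5*s - 7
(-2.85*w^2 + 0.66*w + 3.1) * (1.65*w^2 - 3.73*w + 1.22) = -4.7025*w^4 + 11.7195*w^3 - 0.8238*w^2 - 10.7578*w + 3.782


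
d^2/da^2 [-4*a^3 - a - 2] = -24*a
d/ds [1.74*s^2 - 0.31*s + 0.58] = 3.48*s - 0.31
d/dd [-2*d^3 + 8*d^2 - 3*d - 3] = -6*d^2 + 16*d - 3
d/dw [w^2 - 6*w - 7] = 2*w - 6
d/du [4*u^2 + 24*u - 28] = 8*u + 24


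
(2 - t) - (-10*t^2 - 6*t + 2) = 10*t^2 + 5*t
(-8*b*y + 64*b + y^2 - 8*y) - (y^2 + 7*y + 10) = -8*b*y + 64*b - 15*y - 10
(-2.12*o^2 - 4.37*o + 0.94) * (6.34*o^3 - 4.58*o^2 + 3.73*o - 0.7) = -13.4408*o^5 - 17.9962*o^4 + 18.0666*o^3 - 19.1213*o^2 + 6.5652*o - 0.658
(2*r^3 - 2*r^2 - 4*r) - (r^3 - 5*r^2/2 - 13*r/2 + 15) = r^3 + r^2/2 + 5*r/2 - 15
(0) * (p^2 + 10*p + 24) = 0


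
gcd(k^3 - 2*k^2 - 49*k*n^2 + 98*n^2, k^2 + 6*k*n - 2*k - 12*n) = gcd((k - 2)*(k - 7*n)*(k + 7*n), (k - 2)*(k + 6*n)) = k - 2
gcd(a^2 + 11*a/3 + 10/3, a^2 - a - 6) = a + 2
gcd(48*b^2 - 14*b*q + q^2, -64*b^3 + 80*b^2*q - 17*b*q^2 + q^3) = -8*b + q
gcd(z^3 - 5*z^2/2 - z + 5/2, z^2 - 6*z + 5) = z - 1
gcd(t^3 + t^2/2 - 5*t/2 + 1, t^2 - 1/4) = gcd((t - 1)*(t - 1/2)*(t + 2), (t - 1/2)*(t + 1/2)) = t - 1/2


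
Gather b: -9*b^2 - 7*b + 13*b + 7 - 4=-9*b^2 + 6*b + 3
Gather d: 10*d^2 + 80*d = 10*d^2 + 80*d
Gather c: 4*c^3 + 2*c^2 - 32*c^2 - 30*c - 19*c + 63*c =4*c^3 - 30*c^2 + 14*c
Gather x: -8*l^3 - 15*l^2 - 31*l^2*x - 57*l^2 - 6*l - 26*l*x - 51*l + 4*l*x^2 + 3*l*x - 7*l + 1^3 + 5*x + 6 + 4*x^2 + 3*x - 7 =-8*l^3 - 72*l^2 - 64*l + x^2*(4*l + 4) + x*(-31*l^2 - 23*l + 8)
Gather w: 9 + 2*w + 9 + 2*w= 4*w + 18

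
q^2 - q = q*(q - 1)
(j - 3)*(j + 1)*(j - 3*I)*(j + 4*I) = j^4 - 2*j^3 + I*j^3 + 9*j^2 - 2*I*j^2 - 24*j - 3*I*j - 36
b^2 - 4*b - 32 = (b - 8)*(b + 4)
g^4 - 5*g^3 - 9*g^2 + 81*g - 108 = (g - 3)^3*(g + 4)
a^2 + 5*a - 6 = (a - 1)*(a + 6)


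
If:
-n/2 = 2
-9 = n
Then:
No Solution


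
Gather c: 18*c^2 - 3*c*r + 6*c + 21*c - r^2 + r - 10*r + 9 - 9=18*c^2 + c*(27 - 3*r) - r^2 - 9*r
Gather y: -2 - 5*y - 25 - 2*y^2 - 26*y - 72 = -2*y^2 - 31*y - 99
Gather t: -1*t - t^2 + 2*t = -t^2 + t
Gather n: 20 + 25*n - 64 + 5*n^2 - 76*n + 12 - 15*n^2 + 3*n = -10*n^2 - 48*n - 32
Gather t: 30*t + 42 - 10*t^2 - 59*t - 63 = -10*t^2 - 29*t - 21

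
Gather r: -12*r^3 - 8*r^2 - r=-12*r^3 - 8*r^2 - r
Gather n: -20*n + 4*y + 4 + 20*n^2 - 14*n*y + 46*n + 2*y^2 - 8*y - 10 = 20*n^2 + n*(26 - 14*y) + 2*y^2 - 4*y - 6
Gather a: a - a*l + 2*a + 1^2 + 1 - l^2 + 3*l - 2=a*(3 - l) - l^2 + 3*l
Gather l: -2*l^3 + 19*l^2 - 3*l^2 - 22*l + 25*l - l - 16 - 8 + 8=-2*l^3 + 16*l^2 + 2*l - 16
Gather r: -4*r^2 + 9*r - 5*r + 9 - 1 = -4*r^2 + 4*r + 8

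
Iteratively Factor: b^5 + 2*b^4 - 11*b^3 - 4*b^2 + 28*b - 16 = (b - 2)*(b^4 + 4*b^3 - 3*b^2 - 10*b + 8) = (b - 2)*(b - 1)*(b^3 + 5*b^2 + 2*b - 8) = (b - 2)*(b - 1)^2*(b^2 + 6*b + 8) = (b - 2)*(b - 1)^2*(b + 4)*(b + 2)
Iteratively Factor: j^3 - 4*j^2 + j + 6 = (j + 1)*(j^2 - 5*j + 6) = (j - 2)*(j + 1)*(j - 3)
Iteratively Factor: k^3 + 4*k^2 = (k)*(k^2 + 4*k) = k*(k + 4)*(k)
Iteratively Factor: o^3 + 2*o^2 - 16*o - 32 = (o + 4)*(o^2 - 2*o - 8) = (o - 4)*(o + 4)*(o + 2)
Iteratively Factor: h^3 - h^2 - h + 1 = (h + 1)*(h^2 - 2*h + 1) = (h - 1)*(h + 1)*(h - 1)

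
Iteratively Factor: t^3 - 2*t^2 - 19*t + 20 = (t - 5)*(t^2 + 3*t - 4) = (t - 5)*(t - 1)*(t + 4)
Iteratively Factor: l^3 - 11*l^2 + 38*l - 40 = (l - 2)*(l^2 - 9*l + 20) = (l - 4)*(l - 2)*(l - 5)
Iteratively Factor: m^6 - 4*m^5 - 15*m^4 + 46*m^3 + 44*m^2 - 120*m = (m - 2)*(m^5 - 2*m^4 - 19*m^3 + 8*m^2 + 60*m) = (m - 2)*(m + 2)*(m^4 - 4*m^3 - 11*m^2 + 30*m) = (m - 5)*(m - 2)*(m + 2)*(m^3 + m^2 - 6*m) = (m - 5)*(m - 2)^2*(m + 2)*(m^2 + 3*m) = m*(m - 5)*(m - 2)^2*(m + 2)*(m + 3)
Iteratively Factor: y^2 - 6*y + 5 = (y - 1)*(y - 5)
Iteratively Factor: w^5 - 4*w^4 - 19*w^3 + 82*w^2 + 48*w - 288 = (w + 4)*(w^4 - 8*w^3 + 13*w^2 + 30*w - 72) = (w - 3)*(w + 4)*(w^3 - 5*w^2 - 2*w + 24) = (w - 3)*(w + 2)*(w + 4)*(w^2 - 7*w + 12) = (w - 4)*(w - 3)*(w + 2)*(w + 4)*(w - 3)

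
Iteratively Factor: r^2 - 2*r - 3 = (r - 3)*(r + 1)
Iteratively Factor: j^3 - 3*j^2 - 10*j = (j - 5)*(j^2 + 2*j) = (j - 5)*(j + 2)*(j)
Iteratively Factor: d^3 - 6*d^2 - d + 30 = (d - 5)*(d^2 - d - 6) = (d - 5)*(d - 3)*(d + 2)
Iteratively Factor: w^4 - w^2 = (w + 1)*(w^3 - w^2) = w*(w + 1)*(w^2 - w) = w^2*(w + 1)*(w - 1)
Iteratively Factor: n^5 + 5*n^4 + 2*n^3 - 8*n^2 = (n)*(n^4 + 5*n^3 + 2*n^2 - 8*n) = n*(n + 4)*(n^3 + n^2 - 2*n) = n*(n - 1)*(n + 4)*(n^2 + 2*n) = n*(n - 1)*(n + 2)*(n + 4)*(n)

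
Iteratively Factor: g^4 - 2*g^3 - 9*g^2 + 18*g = (g)*(g^3 - 2*g^2 - 9*g + 18) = g*(g - 3)*(g^2 + g - 6) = g*(g - 3)*(g + 3)*(g - 2)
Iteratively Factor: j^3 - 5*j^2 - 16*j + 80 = (j + 4)*(j^2 - 9*j + 20) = (j - 4)*(j + 4)*(j - 5)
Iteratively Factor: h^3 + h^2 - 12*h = (h - 3)*(h^2 + 4*h) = (h - 3)*(h + 4)*(h)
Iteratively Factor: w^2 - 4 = (w + 2)*(w - 2)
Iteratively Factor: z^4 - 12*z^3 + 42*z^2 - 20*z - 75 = (z - 5)*(z^3 - 7*z^2 + 7*z + 15) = (z - 5)*(z + 1)*(z^2 - 8*z + 15) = (z - 5)^2*(z + 1)*(z - 3)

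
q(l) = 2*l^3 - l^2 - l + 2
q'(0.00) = -1.00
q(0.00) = 2.00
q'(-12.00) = 887.00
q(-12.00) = -3586.00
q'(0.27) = -1.10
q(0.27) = 1.70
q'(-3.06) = 61.30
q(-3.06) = -61.61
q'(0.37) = -0.92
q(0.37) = 1.59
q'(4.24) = 98.39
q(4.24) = 132.23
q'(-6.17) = 239.75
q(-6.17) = -499.67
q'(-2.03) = 27.79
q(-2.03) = -16.82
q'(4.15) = 94.04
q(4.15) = 123.57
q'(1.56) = 10.48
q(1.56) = 5.60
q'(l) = 6*l^2 - 2*l - 1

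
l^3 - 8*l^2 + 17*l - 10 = (l - 5)*(l - 2)*(l - 1)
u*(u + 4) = u^2 + 4*u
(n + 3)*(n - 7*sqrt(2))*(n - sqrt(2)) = n^3 - 8*sqrt(2)*n^2 + 3*n^2 - 24*sqrt(2)*n + 14*n + 42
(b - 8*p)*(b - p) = b^2 - 9*b*p + 8*p^2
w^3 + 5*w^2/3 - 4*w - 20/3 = (w - 2)*(w + 5/3)*(w + 2)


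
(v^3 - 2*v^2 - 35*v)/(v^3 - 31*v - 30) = v*(v - 7)/(v^2 - 5*v - 6)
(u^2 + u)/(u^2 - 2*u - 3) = u/(u - 3)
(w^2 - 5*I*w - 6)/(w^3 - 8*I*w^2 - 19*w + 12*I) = (w - 2*I)/(w^2 - 5*I*w - 4)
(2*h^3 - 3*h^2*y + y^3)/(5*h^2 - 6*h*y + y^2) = (-2*h^2 + h*y + y^2)/(-5*h + y)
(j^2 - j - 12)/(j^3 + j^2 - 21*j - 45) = (j - 4)/(j^2 - 2*j - 15)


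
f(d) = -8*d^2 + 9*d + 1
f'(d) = 9 - 16*d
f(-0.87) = -12.89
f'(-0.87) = 22.92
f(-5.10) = -252.98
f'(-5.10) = 90.60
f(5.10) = -161.18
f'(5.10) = -72.60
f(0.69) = 3.40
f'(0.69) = -2.04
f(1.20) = 0.28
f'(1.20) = -10.20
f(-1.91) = -45.37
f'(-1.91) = 39.56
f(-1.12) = -19.12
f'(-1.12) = 26.92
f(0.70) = 3.38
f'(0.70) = -2.20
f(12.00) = -1043.00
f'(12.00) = -183.00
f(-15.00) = -1934.00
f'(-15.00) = 249.00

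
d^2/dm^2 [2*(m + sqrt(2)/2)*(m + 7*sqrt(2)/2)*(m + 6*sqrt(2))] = 12*m + 40*sqrt(2)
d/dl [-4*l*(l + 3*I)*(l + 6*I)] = -12*l^2 - 72*I*l + 72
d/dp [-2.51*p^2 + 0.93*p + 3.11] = 0.93 - 5.02*p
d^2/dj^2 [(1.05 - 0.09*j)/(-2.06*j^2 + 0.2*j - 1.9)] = ((4.362 - 1.1124*j)*(2.06*j^2 - 0.2*j + 1.9) + (0.09*j - 1.05)*(4.12*j - 0.2)*(8.24*j - 0.4))/(2.06*j^2 - 0.2*j + 1.9)^3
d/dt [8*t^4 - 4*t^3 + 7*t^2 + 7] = 2*t*(16*t^2 - 6*t + 7)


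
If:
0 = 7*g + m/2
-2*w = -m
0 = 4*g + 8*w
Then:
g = 0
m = 0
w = 0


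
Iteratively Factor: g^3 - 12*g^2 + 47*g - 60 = (g - 4)*(g^2 - 8*g + 15) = (g - 5)*(g - 4)*(g - 3)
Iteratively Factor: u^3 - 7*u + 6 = (u - 2)*(u^2 + 2*u - 3) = (u - 2)*(u - 1)*(u + 3)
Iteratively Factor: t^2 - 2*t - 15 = (t - 5)*(t + 3)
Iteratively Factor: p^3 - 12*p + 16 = (p + 4)*(p^2 - 4*p + 4) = (p - 2)*(p + 4)*(p - 2)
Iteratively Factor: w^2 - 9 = (w + 3)*(w - 3)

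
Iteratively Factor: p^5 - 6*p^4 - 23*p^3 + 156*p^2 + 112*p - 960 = (p - 4)*(p^4 - 2*p^3 - 31*p^2 + 32*p + 240) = (p - 4)*(p + 4)*(p^3 - 6*p^2 - 7*p + 60) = (p - 5)*(p - 4)*(p + 4)*(p^2 - p - 12) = (p - 5)*(p - 4)*(p + 3)*(p + 4)*(p - 4)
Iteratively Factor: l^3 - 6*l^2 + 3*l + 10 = (l - 5)*(l^2 - l - 2) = (l - 5)*(l + 1)*(l - 2)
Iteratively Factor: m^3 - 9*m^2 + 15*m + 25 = (m - 5)*(m^2 - 4*m - 5) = (m - 5)*(m + 1)*(m - 5)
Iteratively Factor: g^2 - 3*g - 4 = (g + 1)*(g - 4)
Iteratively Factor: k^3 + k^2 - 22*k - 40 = (k - 5)*(k^2 + 6*k + 8) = (k - 5)*(k + 2)*(k + 4)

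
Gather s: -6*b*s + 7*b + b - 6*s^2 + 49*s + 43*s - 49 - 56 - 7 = 8*b - 6*s^2 + s*(92 - 6*b) - 112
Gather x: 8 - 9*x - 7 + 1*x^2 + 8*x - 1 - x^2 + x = 0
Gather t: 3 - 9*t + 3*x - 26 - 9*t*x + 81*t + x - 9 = t*(72 - 9*x) + 4*x - 32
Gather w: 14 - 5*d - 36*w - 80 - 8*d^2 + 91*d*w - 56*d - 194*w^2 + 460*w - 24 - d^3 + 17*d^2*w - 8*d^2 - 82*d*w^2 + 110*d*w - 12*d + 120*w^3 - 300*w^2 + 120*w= -d^3 - 16*d^2 - 73*d + 120*w^3 + w^2*(-82*d - 494) + w*(17*d^2 + 201*d + 544) - 90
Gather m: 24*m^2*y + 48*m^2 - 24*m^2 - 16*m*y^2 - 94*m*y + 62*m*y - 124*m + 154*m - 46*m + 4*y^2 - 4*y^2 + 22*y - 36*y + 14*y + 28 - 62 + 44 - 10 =m^2*(24*y + 24) + m*(-16*y^2 - 32*y - 16)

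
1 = 1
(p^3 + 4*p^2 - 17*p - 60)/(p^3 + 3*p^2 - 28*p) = (p^2 + 8*p + 15)/(p*(p + 7))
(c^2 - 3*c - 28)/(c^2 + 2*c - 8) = (c - 7)/(c - 2)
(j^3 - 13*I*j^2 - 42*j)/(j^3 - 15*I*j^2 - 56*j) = (j - 6*I)/(j - 8*I)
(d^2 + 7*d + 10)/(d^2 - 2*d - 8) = (d + 5)/(d - 4)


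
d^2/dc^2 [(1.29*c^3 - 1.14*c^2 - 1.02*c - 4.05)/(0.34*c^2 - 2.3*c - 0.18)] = (11.787312*c^3 - 0.0233279999999976*c^2 + 18.878832*c - 42.574032)/(0.039304*c^6 - 0.79764*c^5 + 5.333376*c^4 - 11.32244*c^3 - 2.823552*c^2 - 0.22356*c - 0.005832)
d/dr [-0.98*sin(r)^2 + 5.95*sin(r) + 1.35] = (5.95 - 1.96*sin(r))*cos(r)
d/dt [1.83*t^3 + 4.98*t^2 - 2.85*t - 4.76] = 5.49*t^2 + 9.96*t - 2.85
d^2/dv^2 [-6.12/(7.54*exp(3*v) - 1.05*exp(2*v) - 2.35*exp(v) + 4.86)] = (-6.12*(-45.24*exp(2*v) + 4.2*exp(v) + 4.7)*(-22.62*exp(2*v) + 2.1*exp(v) + 2.35)*exp(v) + (415.3032*exp(2*v) - 25.704*exp(v) - 14.382)*(7.54*exp(3*v) - 1.05*exp(2*v) - 2.35*exp(v) + 4.86))*exp(v)/(7.54*exp(3*v) - 1.05*exp(2*v) - 2.35*exp(v) + 4.86)^3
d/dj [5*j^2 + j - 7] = 10*j + 1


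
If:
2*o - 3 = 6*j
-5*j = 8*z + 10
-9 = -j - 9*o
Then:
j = -9/56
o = 57/56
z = -515/448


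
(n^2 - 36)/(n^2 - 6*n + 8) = (n^2 - 36)/(n^2 - 6*n + 8)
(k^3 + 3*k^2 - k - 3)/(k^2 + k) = k + 2 - 3/k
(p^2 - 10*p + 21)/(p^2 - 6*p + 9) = (p - 7)/(p - 3)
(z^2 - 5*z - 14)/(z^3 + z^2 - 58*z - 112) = (z - 7)/(z^2 - z - 56)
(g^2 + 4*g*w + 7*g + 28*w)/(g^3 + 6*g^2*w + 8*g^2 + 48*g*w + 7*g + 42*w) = (g + 4*w)/(g^2 + 6*g*w + g + 6*w)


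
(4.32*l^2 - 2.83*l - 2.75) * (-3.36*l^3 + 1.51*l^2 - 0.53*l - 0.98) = -14.5152*l^5 + 16.032*l^4 + 2.6771*l^3 - 6.8862*l^2 + 4.2309*l + 2.695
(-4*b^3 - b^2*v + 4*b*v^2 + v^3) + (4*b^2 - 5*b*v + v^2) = -4*b^3 - b^2*v + 4*b^2 + 4*b*v^2 - 5*b*v + v^3 + v^2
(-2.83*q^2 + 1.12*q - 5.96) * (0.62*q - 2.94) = -1.7546*q^3 + 9.0146*q^2 - 6.988*q + 17.5224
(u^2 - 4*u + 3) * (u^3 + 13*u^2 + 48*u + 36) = u^5 + 9*u^4 - u^3 - 117*u^2 + 108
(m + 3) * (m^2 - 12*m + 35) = m^3 - 9*m^2 - m + 105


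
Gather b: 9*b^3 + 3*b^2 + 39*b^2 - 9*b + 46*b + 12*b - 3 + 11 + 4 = 9*b^3 + 42*b^2 + 49*b + 12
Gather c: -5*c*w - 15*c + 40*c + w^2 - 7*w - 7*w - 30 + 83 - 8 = c*(25 - 5*w) + w^2 - 14*w + 45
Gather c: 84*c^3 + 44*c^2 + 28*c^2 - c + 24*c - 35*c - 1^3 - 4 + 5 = 84*c^3 + 72*c^2 - 12*c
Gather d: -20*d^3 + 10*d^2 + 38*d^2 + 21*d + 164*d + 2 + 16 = -20*d^3 + 48*d^2 + 185*d + 18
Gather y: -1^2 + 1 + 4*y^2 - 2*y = 4*y^2 - 2*y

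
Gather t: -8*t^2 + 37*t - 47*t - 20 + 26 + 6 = -8*t^2 - 10*t + 12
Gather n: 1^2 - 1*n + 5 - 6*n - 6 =-7*n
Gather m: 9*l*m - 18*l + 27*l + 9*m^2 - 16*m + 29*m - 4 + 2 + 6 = 9*l + 9*m^2 + m*(9*l + 13) + 4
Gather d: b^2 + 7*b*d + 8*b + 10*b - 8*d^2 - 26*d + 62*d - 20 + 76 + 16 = b^2 + 18*b - 8*d^2 + d*(7*b + 36) + 72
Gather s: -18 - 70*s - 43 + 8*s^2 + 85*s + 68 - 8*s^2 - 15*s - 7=0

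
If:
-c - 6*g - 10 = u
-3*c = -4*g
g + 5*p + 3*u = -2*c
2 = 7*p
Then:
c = -160/77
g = -120/77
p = 2/7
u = 10/7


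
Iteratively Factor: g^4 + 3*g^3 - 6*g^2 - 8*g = (g)*(g^3 + 3*g^2 - 6*g - 8) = g*(g + 1)*(g^2 + 2*g - 8) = g*(g + 1)*(g + 4)*(g - 2)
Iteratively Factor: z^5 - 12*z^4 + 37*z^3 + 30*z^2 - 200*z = (z - 4)*(z^4 - 8*z^3 + 5*z^2 + 50*z) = (z - 4)*(z + 2)*(z^3 - 10*z^2 + 25*z) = z*(z - 4)*(z + 2)*(z^2 - 10*z + 25) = z*(z - 5)*(z - 4)*(z + 2)*(z - 5)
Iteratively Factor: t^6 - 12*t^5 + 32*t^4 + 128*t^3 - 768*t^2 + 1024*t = (t + 4)*(t^5 - 16*t^4 + 96*t^3 - 256*t^2 + 256*t) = (t - 4)*(t + 4)*(t^4 - 12*t^3 + 48*t^2 - 64*t) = (t - 4)^2*(t + 4)*(t^3 - 8*t^2 + 16*t) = (t - 4)^3*(t + 4)*(t^2 - 4*t) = t*(t - 4)^3*(t + 4)*(t - 4)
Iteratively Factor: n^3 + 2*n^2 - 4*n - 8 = (n + 2)*(n^2 - 4) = (n + 2)^2*(n - 2)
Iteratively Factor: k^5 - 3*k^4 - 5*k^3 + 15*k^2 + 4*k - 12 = (k - 2)*(k^4 - k^3 - 7*k^2 + k + 6) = (k - 2)*(k + 2)*(k^3 - 3*k^2 - k + 3) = (k - 3)*(k - 2)*(k + 2)*(k^2 - 1) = (k - 3)*(k - 2)*(k - 1)*(k + 2)*(k + 1)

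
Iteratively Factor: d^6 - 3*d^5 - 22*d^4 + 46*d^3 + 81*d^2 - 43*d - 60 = (d + 1)*(d^5 - 4*d^4 - 18*d^3 + 64*d^2 + 17*d - 60) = (d - 1)*(d + 1)*(d^4 - 3*d^3 - 21*d^2 + 43*d + 60) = (d - 3)*(d - 1)*(d + 1)*(d^3 - 21*d - 20) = (d - 3)*(d - 1)*(d + 1)^2*(d^2 - d - 20) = (d - 3)*(d - 1)*(d + 1)^2*(d + 4)*(d - 5)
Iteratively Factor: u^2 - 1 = (u + 1)*(u - 1)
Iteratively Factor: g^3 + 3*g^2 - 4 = (g + 2)*(g^2 + g - 2) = (g - 1)*(g + 2)*(g + 2)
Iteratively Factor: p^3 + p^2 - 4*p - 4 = (p - 2)*(p^2 + 3*p + 2) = (p - 2)*(p + 1)*(p + 2)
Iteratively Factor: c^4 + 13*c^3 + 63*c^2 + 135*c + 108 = (c + 3)*(c^3 + 10*c^2 + 33*c + 36) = (c + 3)*(c + 4)*(c^2 + 6*c + 9) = (c + 3)^2*(c + 4)*(c + 3)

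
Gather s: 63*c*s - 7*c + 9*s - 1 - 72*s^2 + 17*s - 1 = -7*c - 72*s^2 + s*(63*c + 26) - 2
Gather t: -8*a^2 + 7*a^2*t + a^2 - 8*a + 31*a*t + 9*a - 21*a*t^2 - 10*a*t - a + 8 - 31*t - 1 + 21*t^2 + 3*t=-7*a^2 + t^2*(21 - 21*a) + t*(7*a^2 + 21*a - 28) + 7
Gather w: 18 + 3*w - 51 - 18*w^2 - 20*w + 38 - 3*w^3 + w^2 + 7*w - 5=-3*w^3 - 17*w^2 - 10*w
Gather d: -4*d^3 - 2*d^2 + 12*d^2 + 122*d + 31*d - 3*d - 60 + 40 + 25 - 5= -4*d^3 + 10*d^2 + 150*d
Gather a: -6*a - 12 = -6*a - 12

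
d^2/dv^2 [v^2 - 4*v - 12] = 2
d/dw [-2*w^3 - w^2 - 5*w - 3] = -6*w^2 - 2*w - 5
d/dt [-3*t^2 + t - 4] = 1 - 6*t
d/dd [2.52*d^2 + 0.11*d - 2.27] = 5.04*d + 0.11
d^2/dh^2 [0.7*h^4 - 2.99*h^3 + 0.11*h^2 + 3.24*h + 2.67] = 8.4*h^2 - 17.94*h + 0.22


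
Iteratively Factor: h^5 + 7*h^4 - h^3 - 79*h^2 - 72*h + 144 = (h + 4)*(h^4 + 3*h^3 - 13*h^2 - 27*h + 36) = (h - 3)*(h + 4)*(h^3 + 6*h^2 + 5*h - 12) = (h - 3)*(h + 3)*(h + 4)*(h^2 + 3*h - 4) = (h - 3)*(h - 1)*(h + 3)*(h + 4)*(h + 4)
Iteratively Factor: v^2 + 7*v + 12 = (v + 4)*(v + 3)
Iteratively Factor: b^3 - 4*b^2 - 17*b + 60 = (b + 4)*(b^2 - 8*b + 15) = (b - 5)*(b + 4)*(b - 3)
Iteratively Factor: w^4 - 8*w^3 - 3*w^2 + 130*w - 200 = (w - 5)*(w^3 - 3*w^2 - 18*w + 40) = (w - 5)^2*(w^2 + 2*w - 8) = (w - 5)^2*(w + 4)*(w - 2)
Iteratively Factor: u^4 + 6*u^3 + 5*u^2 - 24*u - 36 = (u + 2)*(u^3 + 4*u^2 - 3*u - 18) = (u + 2)*(u + 3)*(u^2 + u - 6) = (u - 2)*(u + 2)*(u + 3)*(u + 3)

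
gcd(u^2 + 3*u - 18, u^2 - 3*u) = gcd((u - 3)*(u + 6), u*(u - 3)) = u - 3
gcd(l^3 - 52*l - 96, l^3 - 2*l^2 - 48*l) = l^2 - 2*l - 48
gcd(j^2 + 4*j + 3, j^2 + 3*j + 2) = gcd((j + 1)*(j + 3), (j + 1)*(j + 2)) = j + 1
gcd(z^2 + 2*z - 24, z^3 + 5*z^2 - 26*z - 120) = z + 6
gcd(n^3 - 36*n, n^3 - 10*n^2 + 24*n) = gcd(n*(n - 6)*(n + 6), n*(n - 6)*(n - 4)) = n^2 - 6*n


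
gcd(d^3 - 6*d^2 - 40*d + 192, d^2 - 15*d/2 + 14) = d - 4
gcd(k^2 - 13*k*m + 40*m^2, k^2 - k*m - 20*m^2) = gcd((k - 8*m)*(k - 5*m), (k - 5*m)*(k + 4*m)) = k - 5*m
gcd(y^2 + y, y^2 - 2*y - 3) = y + 1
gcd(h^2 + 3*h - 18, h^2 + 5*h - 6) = h + 6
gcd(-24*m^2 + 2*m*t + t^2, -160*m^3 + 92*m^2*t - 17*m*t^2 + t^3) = -4*m + t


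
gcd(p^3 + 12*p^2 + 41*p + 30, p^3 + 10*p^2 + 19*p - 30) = p^2 + 11*p + 30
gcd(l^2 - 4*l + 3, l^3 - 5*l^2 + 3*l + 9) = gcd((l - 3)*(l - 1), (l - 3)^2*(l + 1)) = l - 3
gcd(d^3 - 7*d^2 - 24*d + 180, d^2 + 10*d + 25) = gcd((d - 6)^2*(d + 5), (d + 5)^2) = d + 5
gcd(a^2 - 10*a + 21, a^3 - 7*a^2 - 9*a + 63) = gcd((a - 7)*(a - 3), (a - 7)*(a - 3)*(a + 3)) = a^2 - 10*a + 21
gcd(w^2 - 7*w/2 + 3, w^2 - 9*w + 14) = w - 2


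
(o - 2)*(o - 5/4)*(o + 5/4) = o^3 - 2*o^2 - 25*o/16 + 25/8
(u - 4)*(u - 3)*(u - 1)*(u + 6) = u^4 - 2*u^3 - 29*u^2 + 102*u - 72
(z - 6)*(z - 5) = z^2 - 11*z + 30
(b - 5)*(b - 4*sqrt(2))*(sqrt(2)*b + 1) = sqrt(2)*b^3 - 5*sqrt(2)*b^2 - 7*b^2 - 4*sqrt(2)*b + 35*b + 20*sqrt(2)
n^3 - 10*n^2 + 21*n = n*(n - 7)*(n - 3)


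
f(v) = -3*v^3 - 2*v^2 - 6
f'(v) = -9*v^2 - 4*v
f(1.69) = -26.19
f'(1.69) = -32.46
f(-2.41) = 24.38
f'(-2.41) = -42.63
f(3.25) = -130.11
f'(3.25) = -108.06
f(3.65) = -178.53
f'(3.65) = -134.50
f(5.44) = -548.15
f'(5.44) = -288.10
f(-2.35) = 21.89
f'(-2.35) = -40.30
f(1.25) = -14.98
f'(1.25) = -19.06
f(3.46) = -154.21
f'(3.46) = -121.58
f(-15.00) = 9669.00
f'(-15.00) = -1965.00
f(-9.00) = 2019.00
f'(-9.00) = -693.00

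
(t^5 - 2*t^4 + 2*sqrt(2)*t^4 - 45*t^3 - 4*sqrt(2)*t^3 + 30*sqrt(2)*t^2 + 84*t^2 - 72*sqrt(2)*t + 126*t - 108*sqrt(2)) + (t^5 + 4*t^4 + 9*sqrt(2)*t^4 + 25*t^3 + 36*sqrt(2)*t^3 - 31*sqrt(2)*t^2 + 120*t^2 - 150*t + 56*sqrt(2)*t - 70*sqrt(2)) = 2*t^5 + 2*t^4 + 11*sqrt(2)*t^4 - 20*t^3 + 32*sqrt(2)*t^3 - sqrt(2)*t^2 + 204*t^2 - 24*t - 16*sqrt(2)*t - 178*sqrt(2)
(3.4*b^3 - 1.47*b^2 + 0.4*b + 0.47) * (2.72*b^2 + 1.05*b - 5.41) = 9.248*b^5 - 0.4284*b^4 - 18.8495*b^3 + 9.6511*b^2 - 1.6705*b - 2.5427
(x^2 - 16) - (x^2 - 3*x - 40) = 3*x + 24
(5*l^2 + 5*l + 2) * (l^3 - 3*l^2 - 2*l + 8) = 5*l^5 - 10*l^4 - 23*l^3 + 24*l^2 + 36*l + 16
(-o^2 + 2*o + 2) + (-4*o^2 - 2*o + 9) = 11 - 5*o^2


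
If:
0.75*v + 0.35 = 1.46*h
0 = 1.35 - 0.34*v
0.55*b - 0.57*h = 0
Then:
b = 2.36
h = 2.28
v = 3.97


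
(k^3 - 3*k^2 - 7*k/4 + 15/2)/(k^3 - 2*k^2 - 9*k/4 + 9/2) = (2*k - 5)/(2*k - 3)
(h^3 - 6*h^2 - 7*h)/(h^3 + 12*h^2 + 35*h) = (h^2 - 6*h - 7)/(h^2 + 12*h + 35)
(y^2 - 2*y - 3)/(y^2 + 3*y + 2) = (y - 3)/(y + 2)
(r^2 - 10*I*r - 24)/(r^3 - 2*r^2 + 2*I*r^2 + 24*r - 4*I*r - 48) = (r - 6*I)/(r^2 + r*(-2 + 6*I) - 12*I)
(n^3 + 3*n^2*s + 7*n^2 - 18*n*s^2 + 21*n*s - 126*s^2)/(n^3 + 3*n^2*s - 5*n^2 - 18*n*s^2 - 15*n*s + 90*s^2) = (n + 7)/(n - 5)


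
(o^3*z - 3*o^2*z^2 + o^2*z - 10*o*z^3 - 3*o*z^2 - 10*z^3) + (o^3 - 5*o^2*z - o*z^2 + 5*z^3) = o^3*z + o^3 - 3*o^2*z^2 - 4*o^2*z - 10*o*z^3 - 4*o*z^2 - 5*z^3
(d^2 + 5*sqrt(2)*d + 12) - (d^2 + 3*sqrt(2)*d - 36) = 2*sqrt(2)*d + 48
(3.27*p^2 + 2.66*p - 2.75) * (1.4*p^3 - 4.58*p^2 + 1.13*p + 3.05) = 4.578*p^5 - 11.2526*p^4 - 12.3377*p^3 + 25.5743*p^2 + 5.0055*p - 8.3875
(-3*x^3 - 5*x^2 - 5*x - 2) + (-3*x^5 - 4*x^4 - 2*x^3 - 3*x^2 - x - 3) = -3*x^5 - 4*x^4 - 5*x^3 - 8*x^2 - 6*x - 5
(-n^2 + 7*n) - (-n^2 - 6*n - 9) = 13*n + 9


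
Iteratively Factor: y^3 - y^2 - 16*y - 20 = (y - 5)*(y^2 + 4*y + 4) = (y - 5)*(y + 2)*(y + 2)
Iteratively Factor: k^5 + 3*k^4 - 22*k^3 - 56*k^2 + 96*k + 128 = (k + 1)*(k^4 + 2*k^3 - 24*k^2 - 32*k + 128) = (k - 2)*(k + 1)*(k^3 + 4*k^2 - 16*k - 64) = (k - 2)*(k + 1)*(k + 4)*(k^2 - 16) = (k - 4)*(k - 2)*(k + 1)*(k + 4)*(k + 4)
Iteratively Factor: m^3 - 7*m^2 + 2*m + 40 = (m - 5)*(m^2 - 2*m - 8) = (m - 5)*(m - 4)*(m + 2)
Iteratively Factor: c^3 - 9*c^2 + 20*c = (c)*(c^2 - 9*c + 20) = c*(c - 4)*(c - 5)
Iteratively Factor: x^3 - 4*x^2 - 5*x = (x)*(x^2 - 4*x - 5) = x*(x - 5)*(x + 1)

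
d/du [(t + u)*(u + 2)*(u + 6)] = 2*t*u + 8*t + 3*u^2 + 16*u + 12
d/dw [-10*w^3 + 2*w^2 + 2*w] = -30*w^2 + 4*w + 2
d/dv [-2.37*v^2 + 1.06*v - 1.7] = 1.06 - 4.74*v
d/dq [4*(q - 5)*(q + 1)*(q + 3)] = 12*q^2 - 8*q - 68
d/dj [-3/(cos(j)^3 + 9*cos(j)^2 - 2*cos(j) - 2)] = 3*(-3*cos(j)^2 - 18*cos(j) + 2)*sin(j)/(cos(j)^3 + 9*cos(j)^2 - 2*cos(j) - 2)^2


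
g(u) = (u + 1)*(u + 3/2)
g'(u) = 2*u + 5/2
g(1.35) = 6.70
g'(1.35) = 5.20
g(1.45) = 7.23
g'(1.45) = 5.40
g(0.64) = 3.51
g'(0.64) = 3.78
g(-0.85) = 0.10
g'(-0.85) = 0.80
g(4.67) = 34.98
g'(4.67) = 11.84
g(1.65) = 8.35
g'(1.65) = 5.80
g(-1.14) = -0.05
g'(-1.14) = 0.22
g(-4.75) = 12.19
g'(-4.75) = -7.00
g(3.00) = 18.00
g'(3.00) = 8.50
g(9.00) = 105.00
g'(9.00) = 20.50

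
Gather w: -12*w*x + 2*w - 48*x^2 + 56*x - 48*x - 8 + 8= w*(2 - 12*x) - 48*x^2 + 8*x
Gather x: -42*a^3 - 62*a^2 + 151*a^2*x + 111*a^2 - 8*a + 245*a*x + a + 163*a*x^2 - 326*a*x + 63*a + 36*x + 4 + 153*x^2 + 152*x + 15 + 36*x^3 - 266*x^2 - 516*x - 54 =-42*a^3 + 49*a^2 + 56*a + 36*x^3 + x^2*(163*a - 113) + x*(151*a^2 - 81*a - 328) - 35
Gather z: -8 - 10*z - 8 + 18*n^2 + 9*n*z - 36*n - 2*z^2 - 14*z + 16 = 18*n^2 - 36*n - 2*z^2 + z*(9*n - 24)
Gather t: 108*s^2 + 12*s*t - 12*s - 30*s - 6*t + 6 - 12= 108*s^2 - 42*s + t*(12*s - 6) - 6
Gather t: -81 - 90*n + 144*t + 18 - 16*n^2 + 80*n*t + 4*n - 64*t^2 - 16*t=-16*n^2 - 86*n - 64*t^2 + t*(80*n + 128) - 63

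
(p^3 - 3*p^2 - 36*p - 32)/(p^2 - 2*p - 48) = (p^2 + 5*p + 4)/(p + 6)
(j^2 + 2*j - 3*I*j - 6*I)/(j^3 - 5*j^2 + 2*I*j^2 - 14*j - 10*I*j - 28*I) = (j - 3*I)/(j^2 + j*(-7 + 2*I) - 14*I)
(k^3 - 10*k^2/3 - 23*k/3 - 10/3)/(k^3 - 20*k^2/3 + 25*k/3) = (3*k^2 + 5*k + 2)/(k*(3*k - 5))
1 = 1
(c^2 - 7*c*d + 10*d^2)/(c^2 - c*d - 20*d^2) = (c - 2*d)/(c + 4*d)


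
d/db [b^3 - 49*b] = 3*b^2 - 49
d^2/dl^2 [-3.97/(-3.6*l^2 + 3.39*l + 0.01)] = (102.9024*l^2 - 96.89976*l - 3.97*(7.2*l - 3.39)*(14.4*l - 6.78) - 0.28584)/(-3.6*l^2 + 3.39*l + 0.01)^3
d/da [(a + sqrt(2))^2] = 2*a + 2*sqrt(2)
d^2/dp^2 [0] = 0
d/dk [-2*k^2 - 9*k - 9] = -4*k - 9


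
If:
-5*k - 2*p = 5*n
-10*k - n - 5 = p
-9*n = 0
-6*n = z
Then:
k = -2/3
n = 0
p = 5/3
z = 0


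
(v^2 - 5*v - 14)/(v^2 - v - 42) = (v + 2)/(v + 6)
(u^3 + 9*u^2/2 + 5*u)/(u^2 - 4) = u*(2*u + 5)/(2*(u - 2))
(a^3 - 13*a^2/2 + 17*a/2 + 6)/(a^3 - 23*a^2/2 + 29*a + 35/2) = (a^2 - 7*a + 12)/(a^2 - 12*a + 35)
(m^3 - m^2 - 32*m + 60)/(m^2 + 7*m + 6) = (m^2 - 7*m + 10)/(m + 1)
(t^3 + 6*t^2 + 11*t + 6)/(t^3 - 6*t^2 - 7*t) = (t^2 + 5*t + 6)/(t*(t - 7))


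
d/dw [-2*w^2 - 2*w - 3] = -4*w - 2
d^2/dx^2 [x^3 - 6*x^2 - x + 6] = 6*x - 12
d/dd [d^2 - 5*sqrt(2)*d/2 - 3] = 2*d - 5*sqrt(2)/2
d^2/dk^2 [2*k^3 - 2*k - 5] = 12*k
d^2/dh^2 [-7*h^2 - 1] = -14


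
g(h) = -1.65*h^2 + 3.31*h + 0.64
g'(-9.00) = 33.01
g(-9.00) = -162.80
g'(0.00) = 3.31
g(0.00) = 0.64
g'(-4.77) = 19.05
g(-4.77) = -52.69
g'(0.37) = 2.09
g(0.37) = 1.64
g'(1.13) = -0.42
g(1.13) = 2.27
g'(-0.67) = 5.52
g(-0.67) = -2.32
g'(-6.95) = 26.24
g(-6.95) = -102.06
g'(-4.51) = 18.19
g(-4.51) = -47.85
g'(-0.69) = 5.59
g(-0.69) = -2.43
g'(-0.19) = 3.94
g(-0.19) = -0.05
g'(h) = 3.31 - 3.3*h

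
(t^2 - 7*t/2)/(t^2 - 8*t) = (t - 7/2)/(t - 8)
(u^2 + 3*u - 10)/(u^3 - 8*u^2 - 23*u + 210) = (u - 2)/(u^2 - 13*u + 42)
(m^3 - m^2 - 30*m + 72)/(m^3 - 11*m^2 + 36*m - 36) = (m^2 + 2*m - 24)/(m^2 - 8*m + 12)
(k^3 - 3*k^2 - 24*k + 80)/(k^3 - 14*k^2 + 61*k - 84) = (k^2 + k - 20)/(k^2 - 10*k + 21)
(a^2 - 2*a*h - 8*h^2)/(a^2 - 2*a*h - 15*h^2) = (-a^2 + 2*a*h + 8*h^2)/(-a^2 + 2*a*h + 15*h^2)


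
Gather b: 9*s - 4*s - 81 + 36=5*s - 45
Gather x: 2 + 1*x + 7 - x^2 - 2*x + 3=-x^2 - x + 12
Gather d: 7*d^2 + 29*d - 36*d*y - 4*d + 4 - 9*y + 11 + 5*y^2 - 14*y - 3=7*d^2 + d*(25 - 36*y) + 5*y^2 - 23*y + 12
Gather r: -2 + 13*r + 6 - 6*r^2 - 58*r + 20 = -6*r^2 - 45*r + 24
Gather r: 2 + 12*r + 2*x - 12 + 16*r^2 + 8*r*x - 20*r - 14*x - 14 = 16*r^2 + r*(8*x - 8) - 12*x - 24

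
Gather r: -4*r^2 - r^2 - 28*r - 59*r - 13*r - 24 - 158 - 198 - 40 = -5*r^2 - 100*r - 420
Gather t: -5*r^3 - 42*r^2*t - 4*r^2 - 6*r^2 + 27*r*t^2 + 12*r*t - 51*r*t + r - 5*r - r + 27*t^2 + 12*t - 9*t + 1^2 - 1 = -5*r^3 - 10*r^2 - 5*r + t^2*(27*r + 27) + t*(-42*r^2 - 39*r + 3)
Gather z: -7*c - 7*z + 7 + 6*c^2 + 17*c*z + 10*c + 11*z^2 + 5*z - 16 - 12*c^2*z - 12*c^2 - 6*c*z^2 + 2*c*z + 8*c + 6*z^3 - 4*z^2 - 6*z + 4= -6*c^2 + 11*c + 6*z^3 + z^2*(7 - 6*c) + z*(-12*c^2 + 19*c - 8) - 5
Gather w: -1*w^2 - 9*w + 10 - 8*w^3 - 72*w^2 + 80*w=-8*w^3 - 73*w^2 + 71*w + 10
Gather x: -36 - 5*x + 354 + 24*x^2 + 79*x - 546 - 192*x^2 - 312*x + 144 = -168*x^2 - 238*x - 84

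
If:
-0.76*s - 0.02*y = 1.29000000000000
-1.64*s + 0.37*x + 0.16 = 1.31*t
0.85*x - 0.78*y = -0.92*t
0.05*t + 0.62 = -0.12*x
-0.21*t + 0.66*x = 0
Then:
No Solution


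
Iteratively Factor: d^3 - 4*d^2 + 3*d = (d)*(d^2 - 4*d + 3) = d*(d - 3)*(d - 1)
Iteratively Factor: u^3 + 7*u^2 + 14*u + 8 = (u + 1)*(u^2 + 6*u + 8) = (u + 1)*(u + 4)*(u + 2)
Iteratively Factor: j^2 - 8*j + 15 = (j - 5)*(j - 3)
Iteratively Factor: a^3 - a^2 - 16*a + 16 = (a - 4)*(a^2 + 3*a - 4) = (a - 4)*(a - 1)*(a + 4)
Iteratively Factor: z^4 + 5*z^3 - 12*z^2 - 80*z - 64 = (z + 1)*(z^3 + 4*z^2 - 16*z - 64) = (z + 1)*(z + 4)*(z^2 - 16) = (z + 1)*(z + 4)^2*(z - 4)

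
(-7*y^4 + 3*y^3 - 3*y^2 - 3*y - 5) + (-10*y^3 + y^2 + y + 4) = -7*y^4 - 7*y^3 - 2*y^2 - 2*y - 1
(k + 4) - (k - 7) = 11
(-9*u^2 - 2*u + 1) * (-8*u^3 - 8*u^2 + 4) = 72*u^5 + 88*u^4 + 8*u^3 - 44*u^2 - 8*u + 4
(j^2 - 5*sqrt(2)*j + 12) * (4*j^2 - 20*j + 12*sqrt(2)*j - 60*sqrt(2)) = 4*j^4 - 20*j^3 - 8*sqrt(2)*j^3 - 72*j^2 + 40*sqrt(2)*j^2 + 144*sqrt(2)*j + 360*j - 720*sqrt(2)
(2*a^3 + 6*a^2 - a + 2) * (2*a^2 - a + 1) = 4*a^5 + 10*a^4 - 6*a^3 + 11*a^2 - 3*a + 2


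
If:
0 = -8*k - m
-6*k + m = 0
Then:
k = 0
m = 0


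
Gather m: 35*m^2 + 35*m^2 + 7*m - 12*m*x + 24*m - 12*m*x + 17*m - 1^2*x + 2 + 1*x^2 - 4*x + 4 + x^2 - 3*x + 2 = 70*m^2 + m*(48 - 24*x) + 2*x^2 - 8*x + 8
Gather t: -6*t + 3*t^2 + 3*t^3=3*t^3 + 3*t^2 - 6*t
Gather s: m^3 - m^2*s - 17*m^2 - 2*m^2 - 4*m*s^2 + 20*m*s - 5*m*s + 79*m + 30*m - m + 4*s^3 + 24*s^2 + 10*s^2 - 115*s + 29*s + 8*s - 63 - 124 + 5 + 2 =m^3 - 19*m^2 + 108*m + 4*s^3 + s^2*(34 - 4*m) + s*(-m^2 + 15*m - 78) - 180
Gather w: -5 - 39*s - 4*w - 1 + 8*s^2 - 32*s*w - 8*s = 8*s^2 - 47*s + w*(-32*s - 4) - 6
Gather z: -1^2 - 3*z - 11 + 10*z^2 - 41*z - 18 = 10*z^2 - 44*z - 30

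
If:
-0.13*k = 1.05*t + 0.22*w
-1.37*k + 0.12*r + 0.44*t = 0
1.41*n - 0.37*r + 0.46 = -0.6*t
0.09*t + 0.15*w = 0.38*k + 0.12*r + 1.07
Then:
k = 0.021454049517415*w - 0.589330675618968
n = 0.358717066266273*w - 2.19304871657892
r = 1.02292715764443*w - 6.99572929780389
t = 0.0729647503147293 - 0.212180025178347*w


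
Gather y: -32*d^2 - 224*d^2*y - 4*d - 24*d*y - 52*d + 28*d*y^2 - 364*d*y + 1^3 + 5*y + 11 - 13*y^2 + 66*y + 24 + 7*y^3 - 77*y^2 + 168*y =-32*d^2 - 56*d + 7*y^3 + y^2*(28*d - 90) + y*(-224*d^2 - 388*d + 239) + 36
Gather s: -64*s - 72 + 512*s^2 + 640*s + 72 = 512*s^2 + 576*s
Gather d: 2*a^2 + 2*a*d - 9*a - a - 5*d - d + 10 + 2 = 2*a^2 - 10*a + d*(2*a - 6) + 12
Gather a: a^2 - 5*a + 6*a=a^2 + a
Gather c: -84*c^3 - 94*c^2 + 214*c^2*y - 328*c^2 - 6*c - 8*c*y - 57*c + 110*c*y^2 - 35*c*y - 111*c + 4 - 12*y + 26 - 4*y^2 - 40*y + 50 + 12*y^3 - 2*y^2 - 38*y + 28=-84*c^3 + c^2*(214*y - 422) + c*(110*y^2 - 43*y - 174) + 12*y^3 - 6*y^2 - 90*y + 108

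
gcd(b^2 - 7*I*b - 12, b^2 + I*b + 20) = b - 4*I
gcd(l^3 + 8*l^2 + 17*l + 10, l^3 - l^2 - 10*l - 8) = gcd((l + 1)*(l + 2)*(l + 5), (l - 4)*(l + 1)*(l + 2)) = l^2 + 3*l + 2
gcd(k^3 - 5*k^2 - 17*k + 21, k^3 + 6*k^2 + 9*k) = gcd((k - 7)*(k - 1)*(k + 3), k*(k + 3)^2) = k + 3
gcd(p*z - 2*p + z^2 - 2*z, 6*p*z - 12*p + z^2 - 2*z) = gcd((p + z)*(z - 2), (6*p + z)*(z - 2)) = z - 2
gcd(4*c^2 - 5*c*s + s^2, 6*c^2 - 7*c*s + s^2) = -c + s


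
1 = 1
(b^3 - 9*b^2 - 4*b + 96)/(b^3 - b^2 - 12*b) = (b - 8)/b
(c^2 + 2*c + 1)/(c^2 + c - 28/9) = 9*(c^2 + 2*c + 1)/(9*c^2 + 9*c - 28)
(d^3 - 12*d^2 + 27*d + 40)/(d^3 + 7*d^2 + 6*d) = (d^2 - 13*d + 40)/(d*(d + 6))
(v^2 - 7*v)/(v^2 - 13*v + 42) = v/(v - 6)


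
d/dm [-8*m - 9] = -8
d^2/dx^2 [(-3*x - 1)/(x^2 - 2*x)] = 2*(x*(x - 2)*(9*x - 5) - 4*(x - 1)^2*(3*x + 1))/(x^3*(x - 2)^3)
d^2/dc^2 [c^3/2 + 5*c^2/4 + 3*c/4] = 3*c + 5/2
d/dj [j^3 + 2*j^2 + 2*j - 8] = 3*j^2 + 4*j + 2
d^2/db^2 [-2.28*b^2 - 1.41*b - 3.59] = -4.56000000000000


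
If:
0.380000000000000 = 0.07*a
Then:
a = 5.43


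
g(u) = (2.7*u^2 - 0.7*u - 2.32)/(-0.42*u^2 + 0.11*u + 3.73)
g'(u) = (0.84*u - 0.11)*(2.7*u^2 - 0.7*u - 2.32)/(-0.42*u^2 + 0.11*u + 3.73)^2 + (5.4*u - 0.7)/(-0.42*u^2 + 0.11*u + 3.73)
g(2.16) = 4.36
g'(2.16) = 9.16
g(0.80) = -0.32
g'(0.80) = 0.97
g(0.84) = -0.28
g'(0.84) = 1.04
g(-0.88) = 0.12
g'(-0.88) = -1.68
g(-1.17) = 0.73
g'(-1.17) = -2.58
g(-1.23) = 0.89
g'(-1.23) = -2.82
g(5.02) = -9.87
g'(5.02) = 2.24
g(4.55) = -11.29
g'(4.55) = 4.04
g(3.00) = 71.00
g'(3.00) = 666.46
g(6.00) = -8.45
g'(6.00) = 0.93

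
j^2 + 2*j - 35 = (j - 5)*(j + 7)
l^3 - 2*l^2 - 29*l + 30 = (l - 6)*(l - 1)*(l + 5)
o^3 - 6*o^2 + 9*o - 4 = (o - 4)*(o - 1)^2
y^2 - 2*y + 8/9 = (y - 4/3)*(y - 2/3)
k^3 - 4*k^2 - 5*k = k*(k - 5)*(k + 1)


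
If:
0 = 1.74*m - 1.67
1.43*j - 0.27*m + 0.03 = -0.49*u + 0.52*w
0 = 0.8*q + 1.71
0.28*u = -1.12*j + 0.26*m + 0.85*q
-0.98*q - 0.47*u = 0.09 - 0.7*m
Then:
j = -2.82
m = 0.96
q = -2.14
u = 5.69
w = -2.84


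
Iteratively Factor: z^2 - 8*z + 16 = (z - 4)*(z - 4)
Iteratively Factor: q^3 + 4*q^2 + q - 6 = (q + 2)*(q^2 + 2*q - 3) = (q - 1)*(q + 2)*(q + 3)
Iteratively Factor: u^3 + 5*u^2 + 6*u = (u)*(u^2 + 5*u + 6) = u*(u + 3)*(u + 2)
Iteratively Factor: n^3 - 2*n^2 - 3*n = (n - 3)*(n^2 + n) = (n - 3)*(n + 1)*(n)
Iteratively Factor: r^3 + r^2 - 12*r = (r + 4)*(r^2 - 3*r) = (r - 3)*(r + 4)*(r)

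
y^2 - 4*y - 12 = (y - 6)*(y + 2)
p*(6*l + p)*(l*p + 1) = 6*l^2*p^2 + l*p^3 + 6*l*p + p^2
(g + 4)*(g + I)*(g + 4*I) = g^3 + 4*g^2 + 5*I*g^2 - 4*g + 20*I*g - 16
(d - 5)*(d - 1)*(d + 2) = d^3 - 4*d^2 - 7*d + 10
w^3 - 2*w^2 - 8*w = w*(w - 4)*(w + 2)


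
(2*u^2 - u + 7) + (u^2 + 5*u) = 3*u^2 + 4*u + 7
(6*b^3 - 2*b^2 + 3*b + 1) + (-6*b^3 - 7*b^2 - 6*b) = -9*b^2 - 3*b + 1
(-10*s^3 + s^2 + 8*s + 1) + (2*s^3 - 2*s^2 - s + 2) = -8*s^3 - s^2 + 7*s + 3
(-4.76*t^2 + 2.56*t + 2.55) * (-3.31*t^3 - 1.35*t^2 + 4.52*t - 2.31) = 15.7556*t^5 - 2.0476*t^4 - 33.4117*t^3 + 19.1243*t^2 + 5.6124*t - 5.8905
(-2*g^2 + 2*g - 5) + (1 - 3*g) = -2*g^2 - g - 4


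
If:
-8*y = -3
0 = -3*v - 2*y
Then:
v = -1/4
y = 3/8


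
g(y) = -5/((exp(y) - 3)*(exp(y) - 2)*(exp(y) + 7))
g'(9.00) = 0.00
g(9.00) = 0.00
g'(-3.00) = 0.00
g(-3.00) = -0.12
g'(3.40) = 0.00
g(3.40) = -0.00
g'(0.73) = -203.29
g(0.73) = 7.93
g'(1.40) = 1.29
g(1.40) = -0.21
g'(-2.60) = -0.01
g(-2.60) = -0.13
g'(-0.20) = -0.24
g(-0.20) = -0.25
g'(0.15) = -0.75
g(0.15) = -0.40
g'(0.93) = 0.92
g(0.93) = 2.11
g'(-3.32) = -0.00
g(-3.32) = -0.12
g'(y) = 5*exp(y)/((exp(y) - 3)*(exp(y) - 2)*(exp(y) + 7)^2) + 5*exp(y)/((exp(y) - 3)*(exp(y) - 2)^2*(exp(y) + 7)) + 5*exp(y)/((exp(y) - 3)^2*(exp(y) - 2)*(exp(y) + 7)) = 5*((exp(y) - 3)*(exp(y) - 2) + (exp(y) - 3)*(exp(y) + 7) + (exp(y) - 2)*(exp(y) + 7))*exp(y)/((exp(y) - 3)^2*(exp(y) - 2)^2*(exp(y) + 7)^2)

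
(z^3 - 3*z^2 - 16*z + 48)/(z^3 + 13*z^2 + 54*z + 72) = (z^2 - 7*z + 12)/(z^2 + 9*z + 18)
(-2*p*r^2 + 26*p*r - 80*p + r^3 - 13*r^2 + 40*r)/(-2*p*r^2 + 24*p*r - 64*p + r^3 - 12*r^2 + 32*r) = (r - 5)/(r - 4)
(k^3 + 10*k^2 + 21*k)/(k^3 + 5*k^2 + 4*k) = (k^2 + 10*k + 21)/(k^2 + 5*k + 4)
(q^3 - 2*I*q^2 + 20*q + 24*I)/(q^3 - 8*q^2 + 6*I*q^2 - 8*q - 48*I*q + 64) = (q^2 - 4*I*q + 12)/(q^2 + 4*q*(-2 + I) - 32*I)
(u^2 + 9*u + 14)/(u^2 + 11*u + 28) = (u + 2)/(u + 4)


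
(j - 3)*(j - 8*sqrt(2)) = j^2 - 8*sqrt(2)*j - 3*j + 24*sqrt(2)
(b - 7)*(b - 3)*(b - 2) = b^3 - 12*b^2 + 41*b - 42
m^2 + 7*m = m*(m + 7)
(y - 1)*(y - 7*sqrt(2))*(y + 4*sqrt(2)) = y^3 - 3*sqrt(2)*y^2 - y^2 - 56*y + 3*sqrt(2)*y + 56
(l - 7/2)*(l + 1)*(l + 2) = l^3 - l^2/2 - 17*l/2 - 7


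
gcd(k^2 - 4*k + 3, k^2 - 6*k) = 1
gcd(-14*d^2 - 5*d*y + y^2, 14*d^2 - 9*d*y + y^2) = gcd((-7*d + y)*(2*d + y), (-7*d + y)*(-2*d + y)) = -7*d + y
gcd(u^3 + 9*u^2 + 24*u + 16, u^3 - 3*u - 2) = u + 1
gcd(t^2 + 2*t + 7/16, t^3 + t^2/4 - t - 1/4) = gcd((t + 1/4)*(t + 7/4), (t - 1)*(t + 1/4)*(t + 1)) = t + 1/4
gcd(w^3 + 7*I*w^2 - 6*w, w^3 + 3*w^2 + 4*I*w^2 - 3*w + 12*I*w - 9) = w + I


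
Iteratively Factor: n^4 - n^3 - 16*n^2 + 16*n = (n + 4)*(n^3 - 5*n^2 + 4*n) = (n - 4)*(n + 4)*(n^2 - n) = (n - 4)*(n - 1)*(n + 4)*(n)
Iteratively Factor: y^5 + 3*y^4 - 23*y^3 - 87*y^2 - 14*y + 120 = (y + 4)*(y^4 - y^3 - 19*y^2 - 11*y + 30) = (y + 3)*(y + 4)*(y^3 - 4*y^2 - 7*y + 10) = (y - 1)*(y + 3)*(y + 4)*(y^2 - 3*y - 10) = (y - 1)*(y + 2)*(y + 3)*(y + 4)*(y - 5)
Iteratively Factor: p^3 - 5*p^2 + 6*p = (p)*(p^2 - 5*p + 6) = p*(p - 2)*(p - 3)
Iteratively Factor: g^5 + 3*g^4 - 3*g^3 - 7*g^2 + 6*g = (g)*(g^4 + 3*g^3 - 3*g^2 - 7*g + 6) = g*(g - 1)*(g^3 + 4*g^2 + g - 6) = g*(g - 1)^2*(g^2 + 5*g + 6) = g*(g - 1)^2*(g + 2)*(g + 3)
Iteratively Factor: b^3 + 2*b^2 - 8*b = (b + 4)*(b^2 - 2*b) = (b - 2)*(b + 4)*(b)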